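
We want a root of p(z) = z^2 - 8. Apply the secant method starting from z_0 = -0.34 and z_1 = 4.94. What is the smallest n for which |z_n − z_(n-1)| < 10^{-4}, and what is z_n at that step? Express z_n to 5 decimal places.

p(-0.34) = -7.8844000, p(4.94) = 16.4036000
z_2 = 4.9400000 − 16.4036000·(5.2800000)/(24.2880000) = 1.3740000;  |Δ| = 3.5660000
p(1.3740000) = -6.1121240
z_3 = 1.3740000 − (-6.1121240)·(-3.5660000)/(-22.5157240) = 2.3420272;  |Δ| = 0.9680272
p(2.3420272) = -2.5149084
z_4 = 2.3420272 − (-2.5149084)·(0.9680272)/(3.5972156) = 3.0188006;  |Δ| = 0.6767734
p(3.0188006) = 1.1131573
z_5 = 3.0188006 − 1.1131573·(0.6767734)/(3.6280657) = 2.8111541;  |Δ| = 0.2076465
p(2.8111541) = -0.0974126
z_6 = 2.8111541 − (-0.0974126)·(-0.2076465)/(-1.2105699) = 2.8278631;  |Δ| = 0.0167090
p(2.8278631) = -0.0031904
z_7 = 2.8278631 − (-0.0031904)·(0.0167090)/(0.0942222) = 2.8284289;  |Δ| = 0.0005658
p(2.8284289) = 0.0000098
z_8 = 2.8284289 − 0.0000098·(0.0005658)/(0.0032001) = 2.8284271;  |Δ| = 0.0000017
|z_8 − z_7| = 0.0000017 < 10^{-4}

n = 8, z_n = 2.82843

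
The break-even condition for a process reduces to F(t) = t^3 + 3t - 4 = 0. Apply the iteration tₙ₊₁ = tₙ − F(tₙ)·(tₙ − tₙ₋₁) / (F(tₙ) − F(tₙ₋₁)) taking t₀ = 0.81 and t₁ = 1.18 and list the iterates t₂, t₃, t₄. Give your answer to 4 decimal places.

F(0.81) = -1.038559, F(1.18) = 1.183032
t₂ = 1.180000 − 1.183032·(1.180000 − 0.810000) / (1.183032 − (-1.038559)) = 1.180000 − (0.437722)/(2.221591) = 0.982969
F(0.982969) = -0.101320
t₃ = 0.982969 − (-0.101320)·(0.982969 − 1.180000) / (-0.101320 − 1.183032) = 0.982969 − (0.019963)/(-1.284352) = 0.998513
F(0.998513) = -0.008918
t₄ = 0.998513 − (-0.008918)·(0.998513 − 0.982969) / (-0.008918 − (-0.101320)) = 0.998513 − (-0.000139)/(0.092401) = 1.000013

0.9830, 0.9985, 1.0000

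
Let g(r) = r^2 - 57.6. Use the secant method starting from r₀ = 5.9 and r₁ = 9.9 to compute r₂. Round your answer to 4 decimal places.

g(5.9) = -22.790000, g(9.9) = 40.410000
r₂ = 9.900000 − 40.410000·(9.900000 − 5.900000) / (40.410000 − (-22.790000)) = 9.900000 − (161.640000)/(63.200000) = 7.342405

7.3424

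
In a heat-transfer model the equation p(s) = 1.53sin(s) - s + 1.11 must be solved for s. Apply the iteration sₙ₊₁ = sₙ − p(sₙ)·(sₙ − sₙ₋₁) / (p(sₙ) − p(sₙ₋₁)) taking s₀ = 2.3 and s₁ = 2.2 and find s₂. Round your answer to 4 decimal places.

2.2750

p(2.3) = -0.049071, p(2.2) = 0.146999
s₂ = 2.200000 − 0.146999·(2.200000 − 2.300000) / (0.146999 − (-0.049071)) = 2.200000 − (-0.014700)/(0.196071) = 2.274973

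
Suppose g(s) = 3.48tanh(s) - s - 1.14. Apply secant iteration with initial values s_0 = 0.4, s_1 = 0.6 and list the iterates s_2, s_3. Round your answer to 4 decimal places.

0.5256, 0.5181

g(0.4) = -0.217778, g(0.6) = 0.128932
s_2 = 0.600000 − 0.128932·(0.600000 − 0.400000) / (0.128932 − (-0.217778)) = 0.600000 − (0.025786)/(0.346710) = 0.525625
g(0.525625) = 0.011839
s_3 = 0.525625 − 0.011839·(0.525625 − 0.600000) / (0.011839 − 0.128932) = 0.525625 − (-0.000881)/(-0.117094) = 0.518106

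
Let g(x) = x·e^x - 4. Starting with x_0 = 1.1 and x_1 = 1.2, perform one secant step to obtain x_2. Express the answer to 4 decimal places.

1.2023

g(1.1) = -0.695417, g(1.2) = -0.015860
x_2 = 1.200000 − (-0.015860)·(1.200000 − 1.100000) / (-0.015860 − (-0.695417)) = 1.200000 − (-0.001586)/(0.679558) = 1.202334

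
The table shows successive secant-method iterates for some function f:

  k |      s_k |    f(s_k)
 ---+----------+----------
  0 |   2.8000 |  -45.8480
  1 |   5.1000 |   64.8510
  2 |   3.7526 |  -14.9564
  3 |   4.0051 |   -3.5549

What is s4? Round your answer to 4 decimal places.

4.0838

s4 = 4.0051 − (-3.5549)·(4.0051 − 3.7526) / (-3.5549 − (-14.9564))
   = 4.0051 − (-0.897612)/(11.401500) = 4.083828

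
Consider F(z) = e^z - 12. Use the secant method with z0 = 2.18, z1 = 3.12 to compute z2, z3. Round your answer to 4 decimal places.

2.3948, 2.4590

F(2.18) = -3.153694, F(3.12) = 10.646380
z2 = 3.120000 − 10.646380·(3.120000 − 2.180000) / (10.646380 − (-3.153694)) = 3.120000 − (10.007597)/(13.800073) = 2.394816
F(2.394816) = -1.033823
z3 = 2.394816 − (-1.033823)·(2.394816 − 3.120000) / (-1.033823 − 10.646380) = 2.394816 − (0.749713)/(-11.680203) = 2.459002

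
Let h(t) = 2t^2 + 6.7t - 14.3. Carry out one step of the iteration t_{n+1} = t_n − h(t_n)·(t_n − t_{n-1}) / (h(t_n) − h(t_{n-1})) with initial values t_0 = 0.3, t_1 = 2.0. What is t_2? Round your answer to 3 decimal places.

h(0.3) = -12.11000, h(2.0) = 7.10000
t_2 = 2.00000 − 7.10000·(2.00000 − 0.30000) / (7.10000 − (-12.11000)) = 2.00000 − (12.07000)/(19.21000) = 1.37168

1.372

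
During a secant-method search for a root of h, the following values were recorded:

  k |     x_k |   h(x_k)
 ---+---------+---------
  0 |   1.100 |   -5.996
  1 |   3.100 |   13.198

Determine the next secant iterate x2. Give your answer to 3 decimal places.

x2 = 3.100 − 13.198·(3.100 − 1.100) / (13.198 − (-5.996))
   = 3.100 − (26.39600)/(19.19400) = 1.72478

1.725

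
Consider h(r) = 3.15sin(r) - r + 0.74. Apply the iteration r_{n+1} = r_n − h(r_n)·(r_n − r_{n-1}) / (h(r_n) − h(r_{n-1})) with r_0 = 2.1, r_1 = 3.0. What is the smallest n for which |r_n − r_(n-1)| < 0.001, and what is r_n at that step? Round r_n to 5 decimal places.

n = 5, r_n = 2.53520

h(2.1) = 1.3591095, h(3.0) = -1.8154720
r_2 = 3.0000000 − (-1.8154720)·(0.9000000)/(-3.1745815) = 2.4853102;  |Δ| = 0.5146898
h(2.4853102) = 0.1767436
r_3 = 2.4853102 − 0.1767436·(-0.5146898)/(1.9922156) = 2.5309720;  |Δ| = 0.0456618
h(2.5309720) = 0.0151627
r_4 = 2.5309720 − 0.0151627·(0.0456618)/(-0.1615809) = 2.5352569;  |Δ| = 0.0042849
h(2.5352569) = -0.0001970
r_5 = 2.5352569 − (-0.0001970)·(0.0042849)/(-0.0153598) = 2.5352019;  |Δ| = 0.0000550
|r_5 − r_4| = 0.0000550 < 0.001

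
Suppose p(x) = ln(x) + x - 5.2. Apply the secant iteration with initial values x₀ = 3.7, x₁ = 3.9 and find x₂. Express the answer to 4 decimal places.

p(3.7) = -0.191667, p(3.9) = 0.060977
x₂ = 3.900000 − 0.060977·(3.900000 − 3.700000) / (0.060977 − (-0.191667)) = 3.900000 − (0.012195)/(0.252644) = 3.851729

3.8517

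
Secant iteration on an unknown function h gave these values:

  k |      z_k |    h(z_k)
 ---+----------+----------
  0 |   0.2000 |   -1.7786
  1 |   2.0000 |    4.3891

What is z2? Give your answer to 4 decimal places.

0.7191

z2 = 2.0000 − 4.3891·(2.0000 − 0.2000) / (4.3891 − (-1.7786))
   = 2.0000 − (7.900380)/(6.167700) = 0.719072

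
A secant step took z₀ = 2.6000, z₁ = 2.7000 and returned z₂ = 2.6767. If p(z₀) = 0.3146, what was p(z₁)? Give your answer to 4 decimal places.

The secant line through (2.6000, 0.3146) and (2.7000, p(z₁)) crosses zero at z₂ = 2.6767.
So (2.6000, 0.3146), (2.7000, p(z₁)), (2.6767, 0) are collinear:
p(z₁) = 0.3146 · (2.7000 − 2.6767) / (2.6000 − 2.6767) = 0.3146 · (0.023300)/(-0.076700) = -0.095569

-0.0956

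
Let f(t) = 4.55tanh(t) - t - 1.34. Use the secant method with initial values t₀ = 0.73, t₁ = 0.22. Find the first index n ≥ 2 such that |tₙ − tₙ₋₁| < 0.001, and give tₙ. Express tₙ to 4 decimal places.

f(0.73) = 0.764947, f(0.22) = -0.574843
t₂ = 0.220000 − (-0.574843)·(-0.510000)/(-1.339790) = 0.438818;  |Δ| = 0.218818
f(0.438818) = 0.098803
t₃ = 0.438818 − 0.098803·(0.218818)/(0.673646) = 0.406724;  |Δ| = 0.032094
f(0.406724) = 0.008154
t₄ = 0.406724 − 0.008154·(-0.032094)/(-0.090650) = 0.403837;  |Δ| = 0.002887
f(0.403837) = -0.000153
t₅ = 0.403837 − (-0.000153)·(-0.002887)/(-0.008307) = 0.403890;  |Δ| = 0.000053
|t₅ − t₄| = 0.000053 < 0.001

n = 5, tₙ = 0.4039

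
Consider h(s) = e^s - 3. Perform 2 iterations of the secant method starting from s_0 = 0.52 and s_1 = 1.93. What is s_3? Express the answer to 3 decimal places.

1.017

h(0.52) = -1.31797, h(1.93) = 3.88951
s_2 = 1.93000 − 3.88951·(1.93000 − 0.52000) / (3.88951 − (-1.31797)) = 1.93000 − (5.48421)/(5.20748) = 0.87686
h(0.87686) = -0.59666
s_3 = 0.87686 − (-0.59666)·(0.87686 − 1.93000) / (-0.59666 − 3.88951) = 0.87686 − (0.62837)/(-4.48617) = 1.01693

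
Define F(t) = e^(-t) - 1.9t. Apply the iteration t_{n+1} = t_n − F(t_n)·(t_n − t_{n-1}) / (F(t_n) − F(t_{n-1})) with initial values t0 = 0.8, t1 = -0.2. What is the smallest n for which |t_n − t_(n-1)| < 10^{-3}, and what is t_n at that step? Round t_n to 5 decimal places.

F(0.8) = -1.0706710, F(-0.2) = 1.6014028
t2 = -0.2000000 − 1.6014028·(-1.0000000)/(2.6720738) = 0.3993108;  |Δ| = 0.5993108
F(0.3993108) = -0.0879084
t3 = 0.3993108 − (-0.0879084)·(0.5993108)/(-1.6893112) = 0.3681239;  |Δ| = 0.0311869
F(0.3681239) = -0.0074039
t4 = 0.3681239 − (-0.0074039)·(-0.0311869)/(0.0805045) = 0.3652556;  |Δ| = 0.0028682
F(0.3652556) = 0.0000335
t5 = 0.3652556 − 0.0000335·(-0.0028682)/(0.0074374) = 0.3652686;  |Δ| = 0.0000129
|t5 − t4| = 0.0000129 < 10^{-3}

n = 5, t_n = 0.36527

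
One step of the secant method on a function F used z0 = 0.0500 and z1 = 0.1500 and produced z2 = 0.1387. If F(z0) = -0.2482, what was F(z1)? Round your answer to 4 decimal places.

0.0316

The secant line through (0.0500, -0.2482) and (0.1500, F(z1)) crosses zero at z2 = 0.1387.
So (0.0500, -0.2482), (0.1500, F(z1)), (0.1387, 0) are collinear:
F(z1) = -0.2482 · (0.1500 − 0.1387) / (0.0500 − 0.1387) = -0.2482 · (0.011300)/(-0.088700) = 0.031620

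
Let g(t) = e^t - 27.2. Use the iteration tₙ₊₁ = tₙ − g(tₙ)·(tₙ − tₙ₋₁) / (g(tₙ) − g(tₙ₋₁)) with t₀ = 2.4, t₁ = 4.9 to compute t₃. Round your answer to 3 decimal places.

2.945

g(2.4) = -16.17682, g(4.9) = 107.08978
t₂ = 4.90000 − 107.08978·(4.90000 − 2.40000) / (107.08978 − (-16.17682)) = 4.90000 − (267.72445)/(123.26660) = 2.72809
g(2.72809) = -11.89643
t₃ = 2.72809 − (-11.89643)·(2.72809 − 4.90000) / (-11.89643 − 107.08978) = 2.72809 − (25.83802)/(-118.98621) = 2.94524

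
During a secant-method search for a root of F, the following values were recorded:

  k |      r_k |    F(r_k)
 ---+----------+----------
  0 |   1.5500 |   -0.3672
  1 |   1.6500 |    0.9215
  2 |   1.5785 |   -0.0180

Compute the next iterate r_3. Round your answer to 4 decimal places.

r_3 = 1.5785 − (-0.0180)·(1.5785 − 1.6500) / (-0.0180 − 0.9215)
   = 1.5785 − (0.001287)/(-0.939500) = 1.579870

1.5799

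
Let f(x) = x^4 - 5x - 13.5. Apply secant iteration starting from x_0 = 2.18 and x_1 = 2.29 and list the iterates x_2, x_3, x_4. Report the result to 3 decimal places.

f(2.18) = -1.81469, f(2.29) = 2.55058
x_2 = 2.29000 − 2.55058·(2.29000 − 2.18000) / (2.55058 − (-1.81469)) = 2.29000 − (0.28056)/(4.36528) = 2.22573
f(2.22573) = -0.08785
x_3 = 2.22573 − (-0.08785)·(2.22573 − 2.29000) / (-0.08785 − 2.55058) = 2.22573 − (0.00565)/(-2.63844) = 2.22787
f(2.22787) = -0.00403
x_4 = 2.22787 − (-0.00403)·(2.22787 − 2.22573) / (-0.00403 − (-0.08785)) = 2.22787 − (-0.00001)/(0.08382) = 2.22797

2.226, 2.228, 2.228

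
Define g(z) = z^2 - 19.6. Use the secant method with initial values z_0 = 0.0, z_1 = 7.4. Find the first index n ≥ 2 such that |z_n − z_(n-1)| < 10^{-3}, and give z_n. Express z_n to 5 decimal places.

n = 7, z_n = 4.42719

g(0.0) = -19.6000000, g(7.4) = 35.1600000
z_2 = 7.4000000 − 35.1600000·(7.4000000)/(54.7600000) = 2.6486486;  |Δ| = 4.7513514
g(2.6486486) = -12.5846603
z_3 = 2.6486486 − (-12.5846603)·(-4.7513514)/(-47.7446603) = 3.9010221;  |Δ| = 1.2523734
g(3.9010221) = -4.3820269
z_4 = 3.9010221 − (-4.3820269)·(1.2523734)/(8.2026334) = 4.5700674;  |Δ| = 0.6690454
g(4.5700674) = 1.2855164
z_5 = 4.5700674 − 1.2855164·(0.6690454)/(5.6675433) = 4.4183141;  |Δ| = 0.1517534
g(4.4183141) = -0.0785008
z_6 = 4.4183141 − (-0.0785008)·(-0.1517534)/(-1.3640172) = 4.4270477;  |Δ| = 0.0087336
g(4.4270477) = -0.0012491
z_7 = 4.4270477 − (-0.0012491)·(0.0087336)/(0.0772517) = 4.4271889;  |Δ| = 0.0001412
|z_7 − z_6| = 0.0001412 < 10^{-3}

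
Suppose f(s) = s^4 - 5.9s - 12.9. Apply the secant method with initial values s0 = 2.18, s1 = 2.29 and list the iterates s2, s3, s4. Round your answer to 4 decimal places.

2.2619, 2.2636, 2.2636

f(2.18) = -3.176694, f(2.29) = 1.089585
s2 = 2.290000 − 1.089585·(2.290000 − 2.180000) / (1.089585 − (-3.176694)) = 2.290000 − (0.119854)/(4.266279) = 2.261907
f(2.261907) = -0.069527
s3 = 2.261907 − (-0.069527)·(2.261907 − 2.290000) / (-0.069527 − 1.089585) = 2.261907 − (0.001953)/(-1.159112) = 2.263592
f(2.263592) = -0.001378
s4 = 2.263592 − (-0.001378)·(2.263592 − 2.261907) / (-0.001378 − (-0.069527)) = 2.263592 − (-0.000002)/(0.068149) = 2.263626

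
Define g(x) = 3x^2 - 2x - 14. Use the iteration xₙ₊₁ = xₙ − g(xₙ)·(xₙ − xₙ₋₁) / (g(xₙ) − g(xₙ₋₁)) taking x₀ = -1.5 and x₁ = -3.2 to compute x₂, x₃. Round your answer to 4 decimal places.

-1.7640, -1.8313

g(-1.5) = -4.250000, g(-3.2) = 23.120000
x₂ = -3.200000 − 23.120000·(-3.200000 − (-1.500000)) / (23.120000 − (-4.250000)) = -3.200000 − (-39.304000)/(27.370000) = -1.763975
g(-1.763975) = -1.137225
x₃ = -1.763975 − (-1.137225)·(-1.763975 − (-3.200000)) / (-1.137225 − 23.120000) = -1.763975 − (-1.633083)/(-24.257225) = -1.831299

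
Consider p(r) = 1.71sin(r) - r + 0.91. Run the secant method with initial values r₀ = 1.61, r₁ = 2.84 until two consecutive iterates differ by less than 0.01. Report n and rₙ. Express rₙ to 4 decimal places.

n = 5, rₙ = 2.2454

p(1.61) = 1.008686, p(2.84) = -1.422059
r₂ = 2.840000 − (-1.422059)·(1.230000)/(-2.430745) = 2.120413;  |Δ| = 0.719587
p(2.120413) = 0.247747
r₃ = 2.120413 − 0.247747·(-0.719587)/(1.669806) = 2.227177;  |Δ| = 0.106764
p(2.227177) = 0.037496
r₄ = 2.227177 − 0.037496·(0.106764)/(-0.210251) = 2.246217;  |Δ| = 0.019040
p(2.246217) = -0.001658
r₅ = 2.246217 − (-0.001658)·(0.019040)/(-0.039153) = 2.245411;  |Δ| = 0.000806
|r₅ − r₄| = 0.000806 < 0.01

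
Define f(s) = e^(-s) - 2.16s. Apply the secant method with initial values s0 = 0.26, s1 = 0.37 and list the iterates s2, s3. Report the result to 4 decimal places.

f(0.26) = 0.209452, f(0.37) = -0.108466
s2 = 0.370000 − (-0.108466)·(0.370000 − 0.260000) / (-0.108466 − 0.209452) = 0.370000 − (-0.011931)/(-0.317917) = 0.332471
f(0.332471) = -0.000987
s3 = 0.332471 − (-0.000987)·(0.332471 − 0.370000) / (-0.000987 − (-0.108466)) = 0.332471 − (0.000037)/(0.107479) = 0.332126

0.3325, 0.3321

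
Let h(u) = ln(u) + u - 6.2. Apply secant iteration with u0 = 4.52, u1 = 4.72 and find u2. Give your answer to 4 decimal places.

4.6610

h(4.52) = -0.171488, h(4.72) = 0.071809
u2 = 4.720000 − 0.071809·(4.720000 − 4.520000) / (0.071809 − (-0.171488)) = 4.720000 − (0.014362)/(0.243297) = 4.660970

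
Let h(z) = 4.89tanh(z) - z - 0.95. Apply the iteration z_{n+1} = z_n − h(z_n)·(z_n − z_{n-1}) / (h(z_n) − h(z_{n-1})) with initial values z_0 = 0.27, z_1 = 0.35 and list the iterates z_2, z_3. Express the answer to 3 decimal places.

h(0.27) = 0.06913, h(0.35) = 0.34488
z_2 = 0.35000 − 0.34488·(0.35000 − 0.27000) / (0.34488 − 0.06913) = 0.35000 − (0.02759)/(0.27575) = 0.24995
h(0.24995) = -0.00254
z_3 = 0.24995 − (-0.00254)·(0.24995 − 0.35000) / (-0.00254 − 0.34488) = 0.24995 − (0.00025)/(-0.34742) = 0.25068

0.250, 0.251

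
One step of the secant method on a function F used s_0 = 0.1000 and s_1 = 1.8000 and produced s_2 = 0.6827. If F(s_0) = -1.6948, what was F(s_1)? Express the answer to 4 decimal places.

3.2497

The secant line through (0.1000, -1.6948) and (1.8000, F(s_1)) crosses zero at s_2 = 0.6827.
So (0.1000, -1.6948), (1.8000, F(s_1)), (0.6827, 0) are collinear:
F(s_1) = -1.6948 · (1.8000 − 0.6827) / (0.1000 − 0.6827) = -1.6948 · (1.117300)/(-0.582700) = 3.249700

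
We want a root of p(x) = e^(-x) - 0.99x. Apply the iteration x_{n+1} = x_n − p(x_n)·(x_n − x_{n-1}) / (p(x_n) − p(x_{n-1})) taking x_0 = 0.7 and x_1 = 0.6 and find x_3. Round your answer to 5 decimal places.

0.57079

p(0.7) = -0.1964147, p(0.6) = -0.0451884
x_2 = 0.6000000 − (-0.0451884)·(0.6000000 − 0.7000000) / (-0.0451884 − (-0.1964147)) = 0.6000000 − (0.0045188)/(0.1512263) = 0.5701187
p(0.5701187) = 0.0010408
x_3 = 0.5701187 − 0.0010408·(0.5701187 − 0.6000000) / (0.0010408 − (-0.0451884)) = 0.5701187 − (-0.0000311)/(0.0462291) = 0.5707914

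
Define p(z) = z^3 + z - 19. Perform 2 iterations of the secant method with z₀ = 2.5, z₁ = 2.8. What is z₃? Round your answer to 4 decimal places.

p(2.5) = -0.875000, p(2.8) = 5.752000
z₂ = 2.800000 − 5.752000·(2.800000 − 2.500000) / (5.752000 − (-0.875000)) = 2.800000 − (1.725600)/(6.627000) = 2.539611
p(2.539611) = -0.080859
z₃ = 2.539611 − (-0.080859)·(2.539611 − 2.800000) / (-0.080859 − 5.752000) = 2.539611 − (0.021055)/(-5.832859) = 2.543220

2.5432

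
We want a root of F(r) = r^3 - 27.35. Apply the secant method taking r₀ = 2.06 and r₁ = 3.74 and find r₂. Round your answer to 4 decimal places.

2.7775

F(2.06) = -18.608184, F(3.74) = 24.963624
r₂ = 3.740000 − 24.963624·(3.740000 − 2.060000) / (24.963624 − (-18.608184)) = 3.740000 − (41.938888)/(43.571808) = 2.777477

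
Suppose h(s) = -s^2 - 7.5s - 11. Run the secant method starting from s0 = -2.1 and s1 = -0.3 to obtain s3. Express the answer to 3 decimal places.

h(-2.1) = 0.34000, h(-0.3) = -8.84000
s2 = -0.30000 − (-8.84000)·(-0.30000 − (-2.10000)) / (-8.84000 − 0.34000) = -0.30000 − (-15.91200)/(-9.18000) = -2.03333
h(-2.03333) = 0.11556
s3 = -2.03333 − 0.11556·(-2.03333 − (-0.30000)) / (0.11556 − (-8.84000)) = -2.03333 − (-0.20030)/(8.95556) = -2.01097

-2.011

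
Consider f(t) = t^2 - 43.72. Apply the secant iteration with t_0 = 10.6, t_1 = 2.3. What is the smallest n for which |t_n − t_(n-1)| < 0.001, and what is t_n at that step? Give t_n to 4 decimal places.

f(10.6) = 68.640000, f(2.3) = -38.430000
t_2 = 2.300000 − (-38.430000)·(-8.300000)/(-107.070000) = 5.279070;  |Δ| = 2.979070
f(5.279070) = -15.851422
t_3 = 5.279070 − (-15.851422)·(2.979070)/(22.578578) = 7.370543;  |Δ| = 2.091473
f(7.370543) = 10.604906
t_4 = 7.370543 − 10.604906·(2.091473)/(26.456328) = 6.532185;  |Δ| = 0.838358
f(6.532185) = -1.050559
t_5 = 6.532185 − (-1.050559)·(-0.838358)/(-11.655465) = 6.607750;  |Δ| = 0.075565
f(6.607750) = -0.057640
t_6 = 6.607750 − (-0.057640)·(0.075565)/(0.992919) = 6.612137;  |Δ| = 0.004387
f(6.612137) = 0.000351
t_7 = 6.612137 − 0.000351·(0.004387)/(0.057991) = 6.612110;  |Δ| = 0.000027
|t_7 − t_6| = 0.000027 < 0.001

n = 7, t_n = 6.6121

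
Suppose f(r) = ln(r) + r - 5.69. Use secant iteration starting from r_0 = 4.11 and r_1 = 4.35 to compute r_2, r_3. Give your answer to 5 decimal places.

4.24472, 4.24440

f(4.11) = -0.1665770, f(4.35) = 0.1301758
r_2 = 4.3500000 − 0.1301758·(4.3500000 − 4.1100000) / (0.1301758 − (-0.1665770)) = 4.3500000 − (0.0312422)/(0.2967528) = 4.2447198
f(4.2447198) = 0.0003956
r_3 = 4.2447198 − 0.0003956·(4.2447198 − 4.3500000) / (0.0003956 − 0.1301758) = 4.2447198 − (-0.0000416)/(-0.1297803) = 4.2443989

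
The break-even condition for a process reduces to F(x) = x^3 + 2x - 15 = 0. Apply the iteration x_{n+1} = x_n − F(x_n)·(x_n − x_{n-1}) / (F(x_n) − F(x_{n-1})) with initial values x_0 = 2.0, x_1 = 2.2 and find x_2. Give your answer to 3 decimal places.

2.197

F(2.0) = -3.00000, F(2.2) = 0.04800
x_2 = 2.20000 − 0.04800·(2.20000 − 2.00000) / (0.04800 − (-3.00000)) = 2.20000 − (0.00960)/(3.04800) = 2.19685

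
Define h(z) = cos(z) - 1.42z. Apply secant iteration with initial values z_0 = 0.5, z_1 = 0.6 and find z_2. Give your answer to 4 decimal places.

h(0.5) = 0.167583, h(0.6) = -0.026664
z_2 = 0.600000 − (-0.026664)·(0.600000 − 0.500000) / (-0.026664 − 0.167583) = 0.600000 − (-0.002666)/(-0.194247) = 0.586273

0.5863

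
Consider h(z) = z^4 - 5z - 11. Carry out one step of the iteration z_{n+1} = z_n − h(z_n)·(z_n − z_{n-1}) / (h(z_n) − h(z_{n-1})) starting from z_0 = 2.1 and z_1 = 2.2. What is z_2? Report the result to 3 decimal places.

h(2.1) = -2.05190, h(2.2) = 1.42560
z_2 = 2.20000 − 1.42560·(2.20000 − 2.10000) / (1.42560 − (-2.05190)) = 2.20000 − (0.14256)/(3.47750) = 2.15901

2.159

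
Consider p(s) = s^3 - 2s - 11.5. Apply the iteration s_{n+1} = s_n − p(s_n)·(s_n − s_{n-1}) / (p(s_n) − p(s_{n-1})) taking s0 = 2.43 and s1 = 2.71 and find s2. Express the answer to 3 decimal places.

p(2.43) = -2.01109, p(2.71) = 2.98251
s2 = 2.71000 − 2.98251·(2.71000 − 2.43000) / (2.98251 − (-2.01109)) = 2.71000 − (0.83510)/(4.99360) = 2.54277

2.543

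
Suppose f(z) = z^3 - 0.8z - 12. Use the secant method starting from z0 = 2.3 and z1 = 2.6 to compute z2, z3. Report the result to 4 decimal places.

2.3971, 2.4051

f(2.3) = -1.673000, f(2.6) = 3.496000
z2 = 2.600000 − 3.496000·(2.600000 − 2.300000) / (3.496000 − (-1.673000)) = 2.600000 − (1.048800)/(5.169000) = 2.397098
f(2.397098) = -0.143763
z3 = 2.397098 − (-0.143763)·(2.397098 − 2.600000) / (-0.143763 − 3.496000) = 2.397098 − (0.029170)/(-3.639763) = 2.405112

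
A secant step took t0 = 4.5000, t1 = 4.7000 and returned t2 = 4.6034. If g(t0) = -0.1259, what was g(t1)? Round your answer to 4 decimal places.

The secant line through (4.5000, -0.1259) and (4.7000, g(t1)) crosses zero at t2 = 4.6034.
So (4.5000, -0.1259), (4.7000, g(t1)), (4.6034, 0) are collinear:
g(t1) = -0.1259 · (4.7000 − 4.6034) / (4.5000 − 4.6034) = -0.1259 · (0.096600)/(-0.103400) = 0.117620

0.1176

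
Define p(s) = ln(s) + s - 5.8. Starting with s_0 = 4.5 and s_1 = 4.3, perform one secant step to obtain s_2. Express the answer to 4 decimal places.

4.3337

p(4.5) = 0.204077, p(4.3) = -0.041385
s_2 = 4.300000 − (-0.041385)·(4.300000 − 4.500000) / (-0.041385 − 0.204077) = 4.300000 − (0.008277)/(-0.245462) = 4.333720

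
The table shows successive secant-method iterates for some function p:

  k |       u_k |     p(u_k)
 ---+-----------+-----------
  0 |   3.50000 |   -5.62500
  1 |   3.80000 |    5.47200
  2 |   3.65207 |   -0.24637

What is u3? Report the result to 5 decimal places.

u3 = 3.65207 − (-0.24637)·(3.65207 − 3.80000) / (-0.24637 − 5.47200)
   = 3.65207 − (0.0364455)/(-5.7183700) = 3.6584434

3.65844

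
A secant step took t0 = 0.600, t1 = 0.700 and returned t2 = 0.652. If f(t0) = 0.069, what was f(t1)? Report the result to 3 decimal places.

The secant line through (0.600, 0.069) and (0.700, f(t1)) crosses zero at t2 = 0.652.
So (0.600, 0.069), (0.700, f(t1)), (0.652, 0) are collinear:
f(t1) = 0.069 · (0.700 − 0.652) / (0.600 − 0.652) = 0.069 · (0.04800)/(-0.05200) = -0.06369

-0.064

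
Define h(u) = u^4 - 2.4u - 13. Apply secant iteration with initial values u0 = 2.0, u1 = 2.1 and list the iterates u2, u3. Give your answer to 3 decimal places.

h(2.0) = -1.80000, h(2.1) = 1.40810
u2 = 2.10000 − 1.40810·(2.10000 − 2.00000) / (1.40810 − (-1.80000)) = 2.10000 − (0.14081)/(3.20810) = 2.05611
h(2.05611) = -0.06223
u3 = 2.05611 − (-0.06223)·(2.05611 − 2.10000) / (-0.06223 − 1.40810) = 2.05611 − (0.00273)/(-1.47033) = 2.05797

2.056, 2.058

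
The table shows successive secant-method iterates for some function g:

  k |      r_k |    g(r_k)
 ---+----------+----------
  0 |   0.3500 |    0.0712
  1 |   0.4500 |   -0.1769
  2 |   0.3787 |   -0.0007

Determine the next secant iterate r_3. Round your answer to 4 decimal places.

0.3784

r_3 = 0.3787 − (-0.0007)·(0.3787 − 0.4500) / (-0.0007 − (-0.1769))
   = 0.3787 − (0.000050)/(0.176200) = 0.378417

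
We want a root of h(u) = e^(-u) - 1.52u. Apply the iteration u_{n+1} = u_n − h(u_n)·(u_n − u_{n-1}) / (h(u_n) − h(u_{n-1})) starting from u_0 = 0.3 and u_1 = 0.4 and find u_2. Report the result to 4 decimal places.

0.4280

h(0.3) = 0.284818, h(0.4) = 0.062320
u_2 = 0.400000 − 0.062320·(0.400000 − 0.300000) / (0.062320 − 0.284818) = 0.400000 − (0.006232)/(-0.222498) = 0.428009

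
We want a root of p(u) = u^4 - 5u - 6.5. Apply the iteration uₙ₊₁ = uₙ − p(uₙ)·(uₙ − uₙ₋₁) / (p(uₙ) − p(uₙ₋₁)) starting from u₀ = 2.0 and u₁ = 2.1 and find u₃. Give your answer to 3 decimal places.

p(2.0) = -0.50000, p(2.1) = 2.44810
u₂ = 2.10000 − 2.44810·(2.10000 − 2.00000) / (2.44810 − (-0.50000)) = 2.10000 − (0.24481)/(2.94810) = 2.01696
p(2.01696) = -0.03514
u₃ = 2.01696 − (-0.03514)·(2.01696 − 2.10000) / (-0.03514 − 2.44810) = 2.01696 − (0.00292)/(-2.48324) = 2.01814

2.018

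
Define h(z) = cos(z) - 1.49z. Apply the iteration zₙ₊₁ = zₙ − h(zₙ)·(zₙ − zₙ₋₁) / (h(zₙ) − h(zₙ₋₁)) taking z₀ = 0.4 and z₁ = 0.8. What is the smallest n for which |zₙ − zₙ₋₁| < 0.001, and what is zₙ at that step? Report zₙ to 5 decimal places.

h(0.4) = 0.3250610, h(0.8) = -0.4952933
z₂ = 0.8000000 − (-0.4952933)·(0.4000000)/(-0.8203543) = 0.5584979;  |Δ| = 0.2415021
h(0.5584979) = 0.0158903
z₃ = 0.5584979 − 0.0158903·(-0.2415021)/(0.5111836) = 0.5660050;  |Δ| = 0.0075072
h(0.5660050) = 0.0007026
z₄ = 0.5660050 − 0.0007026·(0.0075072)/(-0.0151877) = 0.5663523;  |Δ| = 0.0003473
|z₄ − z₃| = 0.0003473 < 0.001

n = 4, zₙ = 0.56635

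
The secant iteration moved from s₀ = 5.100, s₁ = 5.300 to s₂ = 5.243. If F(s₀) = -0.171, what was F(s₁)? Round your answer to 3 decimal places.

0.068

The secant line through (5.100, -0.171) and (5.300, F(s₁)) crosses zero at s₂ = 5.243.
So (5.100, -0.171), (5.300, F(s₁)), (5.243, 0) are collinear:
F(s₁) = -0.171 · (5.300 − 5.243) / (5.100 − 5.243) = -0.171 · (0.05700)/(-0.14300) = 0.06816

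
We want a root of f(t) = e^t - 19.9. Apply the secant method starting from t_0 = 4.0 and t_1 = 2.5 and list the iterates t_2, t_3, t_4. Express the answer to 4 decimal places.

2.7729, 3.0510, 2.9840

f(4.0) = 34.698150, f(2.5) = -7.717506
t_2 = 2.500000 − (-7.717506)·(2.500000 − 4.000000) / (-7.717506 − 34.698150) = 2.500000 − (11.576259)/(-42.415656) = 2.772924
f(2.772924) = -3.894631
t_3 = 2.772924 − (-3.894631)·(2.772924 − 2.500000) / (-3.894631 − (-7.717506)) = 2.772924 − (-1.062939)/(3.822875) = 3.050971
f(3.050971) = 1.235864
t_4 = 3.050971 − 1.235864·(3.050971 − 2.772924) / (1.235864 − (-3.894631)) = 3.050971 − (0.343628)/(5.130495) = 2.983994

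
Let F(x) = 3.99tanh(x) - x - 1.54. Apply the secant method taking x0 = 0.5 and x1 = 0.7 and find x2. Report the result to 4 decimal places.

F(0.5) = -0.196153, F(0.7) = 0.171427
x2 = 0.700000 − 0.171427·(0.700000 − 0.500000) / (0.171427 − (-0.196153)) = 0.700000 − (0.034285)/(0.367580) = 0.606726

0.6067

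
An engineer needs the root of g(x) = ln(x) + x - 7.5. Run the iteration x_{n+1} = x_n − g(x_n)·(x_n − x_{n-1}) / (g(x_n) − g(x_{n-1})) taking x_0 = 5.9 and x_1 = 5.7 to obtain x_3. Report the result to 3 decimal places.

g(5.9) = 0.17495, g(5.7) = -0.05953
x_2 = 5.70000 − (-0.05953)·(5.70000 − 5.90000) / (-0.05953 − 0.17495) = 5.70000 − (0.01191)/(-0.23449) = 5.75078
g(5.75078) = 0.00011
x_3 = 5.75078 − 0.00011·(5.75078 − 5.70000) / (0.00011 − (-0.05953)) = 5.75078 − (0.00001)/(0.05965) = 5.75068

5.751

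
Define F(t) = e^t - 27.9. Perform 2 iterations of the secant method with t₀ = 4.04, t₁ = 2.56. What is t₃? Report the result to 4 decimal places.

F(4.04) = 28.926343, F(2.56) = -14.964183
t₂ = 2.560000 − (-14.964183)·(2.560000 − 4.040000) / (-14.964183 − 28.926343) = 2.560000 − (22.146990)/(-43.890525) = 3.064596
F(3.064596) = -6.474192
t₃ = 3.064596 − (-6.474192)·(3.064596 − 2.560000) / (-6.474192 − (-14.964183)) = 3.064596 − (-3.266853)/(8.489990) = 3.449385

3.4494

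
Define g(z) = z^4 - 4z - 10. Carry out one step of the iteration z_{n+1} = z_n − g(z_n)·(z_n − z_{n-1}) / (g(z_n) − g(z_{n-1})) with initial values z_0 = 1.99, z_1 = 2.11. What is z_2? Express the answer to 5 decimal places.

g(1.99) = -2.2776080, g(2.11) = 1.3811944
z_2 = 2.1100000 − 1.3811944·(2.1100000 − 1.9900000) / (1.3811944 − (-2.2776080)) = 2.1100000 − (0.1657433)/(3.6588024) = 2.0647001

2.06470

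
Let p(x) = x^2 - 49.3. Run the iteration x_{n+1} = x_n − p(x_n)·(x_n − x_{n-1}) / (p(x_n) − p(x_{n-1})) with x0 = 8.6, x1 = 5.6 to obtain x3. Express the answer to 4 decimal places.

7.0394

p(8.6) = 24.660000, p(5.6) = -17.940000
x2 = 5.600000 − (-17.940000)·(5.600000 − 8.600000) / (-17.940000 − 24.660000) = 5.600000 − (53.820000)/(-42.600000) = 6.863380
p(6.863380) = -2.194011
x3 = 6.863380 − (-2.194011)·(6.863380 − 5.600000) / (-2.194011 − (-17.940000)) = 6.863380 − (-2.771870)/(15.745989) = 7.039417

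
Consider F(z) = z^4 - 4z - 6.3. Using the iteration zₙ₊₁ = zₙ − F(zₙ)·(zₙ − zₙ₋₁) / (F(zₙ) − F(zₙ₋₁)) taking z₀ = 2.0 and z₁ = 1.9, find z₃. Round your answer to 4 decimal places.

1.9359

F(2.0) = 1.700000, F(1.9) = -0.867900
z₂ = 1.900000 − (-0.867900)·(1.900000 − 2.000000) / (-0.867900 − 1.700000) = 1.900000 − (0.086790)/(-2.567900) = 1.933798
F(1.933798) = -0.050772
z₃ = 1.933798 − (-0.050772)·(1.933798 − 1.900000) / (-0.050772 − (-0.867900)) = 1.933798 − (-0.001716)/(0.817128) = 1.935898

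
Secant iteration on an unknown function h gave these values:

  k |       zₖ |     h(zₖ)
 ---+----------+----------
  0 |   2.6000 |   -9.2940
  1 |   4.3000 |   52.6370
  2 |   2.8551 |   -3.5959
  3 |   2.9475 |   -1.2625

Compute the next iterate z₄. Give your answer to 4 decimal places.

z₄ = 2.9475 − (-1.2625)·(2.9475 − 2.8551) / (-1.2625 − (-3.5959))
   = 2.9475 − (-0.116655)/(2.333400) = 2.997494

2.9975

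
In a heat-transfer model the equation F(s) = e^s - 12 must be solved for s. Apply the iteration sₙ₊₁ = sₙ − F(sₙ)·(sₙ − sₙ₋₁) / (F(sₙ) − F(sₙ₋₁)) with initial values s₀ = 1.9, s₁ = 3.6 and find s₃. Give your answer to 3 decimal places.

2.352

F(1.9) = -5.31411, F(3.6) = 24.59823
s₂ = 3.60000 − 24.59823·(3.60000 − 1.90000) / (24.59823 − (-5.31411)) = 3.60000 − (41.81700)/(29.91234) = 2.20202
F(2.20202) = -2.95678
s₃ = 2.20202 − (-2.95678)·(2.20202 − 3.60000) / (-2.95678 − 24.59823) = 2.20202 − (4.13354)/(-27.55502) = 2.35203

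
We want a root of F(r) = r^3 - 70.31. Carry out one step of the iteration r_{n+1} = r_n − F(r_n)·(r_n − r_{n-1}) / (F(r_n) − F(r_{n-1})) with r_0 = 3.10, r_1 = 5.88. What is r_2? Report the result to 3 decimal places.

3.749

F(3.10) = -40.51900, F(5.88) = 132.98747
r_2 = 5.88000 − 132.98747·(5.88000 − 3.10000) / (132.98747 − (-40.51900)) = 5.88000 − (369.70517)/(173.50647) = 3.74921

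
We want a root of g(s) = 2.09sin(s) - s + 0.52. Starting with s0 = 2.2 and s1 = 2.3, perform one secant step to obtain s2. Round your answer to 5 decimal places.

g(2.2) = 0.0097575, g(2.3) = -0.2214761
s2 = 2.3000000 − (-0.2214761)·(2.3000000 − 2.2000000) / (-0.2214761 − 0.0097575) = 2.3000000 − (-0.0221476)/(-0.2312336) = 2.2042198

2.20422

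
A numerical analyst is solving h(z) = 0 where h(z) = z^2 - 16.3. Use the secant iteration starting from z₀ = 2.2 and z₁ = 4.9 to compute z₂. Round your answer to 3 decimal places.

h(2.2) = -11.46000, h(4.9) = 7.71000
z₂ = 4.90000 − 7.71000·(4.90000 − 2.20000) / (7.71000 − (-11.46000)) = 4.90000 − (20.81700)/(19.17000) = 3.81408

3.814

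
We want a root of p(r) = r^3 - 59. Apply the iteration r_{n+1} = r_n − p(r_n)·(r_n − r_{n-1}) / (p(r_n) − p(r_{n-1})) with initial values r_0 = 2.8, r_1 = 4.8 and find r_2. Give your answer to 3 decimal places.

p(2.8) = -37.04800, p(4.8) = 51.59200
r_2 = 4.80000 − 51.59200·(4.80000 − 2.80000) / (51.59200 − (-37.04800)) = 4.80000 − (103.18400)/(88.64000) = 3.63592

3.636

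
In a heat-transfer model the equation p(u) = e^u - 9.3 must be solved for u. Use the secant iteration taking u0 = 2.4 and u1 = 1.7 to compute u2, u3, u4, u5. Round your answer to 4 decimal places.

2.1826, 2.2438, 2.2297, 2.2300

p(2.4) = 1.723176, p(1.7) = -3.826053
u2 = 1.700000 − (-3.826053)·(1.700000 − 2.400000) / (-3.826053 − 1.723176) = 1.700000 − (2.678237)/(-5.549229) = 2.182632
p(2.182632) = -0.430377
u3 = 2.182632 − (-0.430377)·(2.182632 − 1.700000) / (-0.430377 − (-3.826053)) = 2.182632 − (-0.207714)/(3.395675) = 2.243802
p(2.243802) = 0.129117
u4 = 2.243802 − 0.129117·(2.243802 − 2.182632) / (0.129117 − (-0.430377)) = 2.243802 − (0.007898)/(0.559494) = 2.229686
p(2.229686) = -0.003054
u5 = 2.229686 − (-0.003054)·(2.229686 − 2.243802) / (-0.003054 − 0.129117) = 2.229686 − (0.000043)/(-0.132171) = 2.230012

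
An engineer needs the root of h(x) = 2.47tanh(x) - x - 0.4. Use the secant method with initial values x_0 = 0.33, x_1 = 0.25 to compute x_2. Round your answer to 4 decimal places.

h(0.33) = 0.056746, h(0.25) = -0.045051
x_2 = 0.250000 − (-0.045051)·(0.250000 − 0.330000) / (-0.045051 − 0.056746) = 0.250000 − (0.003604)/(-0.101797) = 0.285404

0.2854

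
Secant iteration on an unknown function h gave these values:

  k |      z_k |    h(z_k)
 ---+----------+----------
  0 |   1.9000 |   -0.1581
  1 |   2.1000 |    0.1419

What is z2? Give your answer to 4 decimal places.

2.0054

z2 = 2.1000 − 0.1419·(2.1000 − 1.9000) / (0.1419 − (-0.1581))
   = 2.1000 − (0.028380)/(0.300000) = 2.005400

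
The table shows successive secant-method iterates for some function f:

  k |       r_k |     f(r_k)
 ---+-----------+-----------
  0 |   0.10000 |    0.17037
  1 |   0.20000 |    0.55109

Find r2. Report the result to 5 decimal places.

r2 = 0.20000 − 0.55109·(0.20000 − 0.10000) / (0.55109 − 0.17037)
   = 0.20000 − (0.0551090)/(0.3807200) = 0.0552506

0.05525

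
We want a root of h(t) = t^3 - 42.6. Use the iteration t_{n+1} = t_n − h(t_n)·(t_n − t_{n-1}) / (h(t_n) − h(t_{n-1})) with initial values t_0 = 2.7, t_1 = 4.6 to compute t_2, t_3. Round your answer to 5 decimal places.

3.26073, 3.43022

h(2.7) = -22.9170000, h(4.6) = 54.7360000
t_2 = 4.6000000 − 54.7360000·(4.6000000 − 2.7000000) / (54.7360000 − (-22.9170000)) = 4.6000000 − (103.9984000)/(77.6530000) = 3.2607291
h(3.2607291) = -7.9307717
t_3 = 3.2607291 − (-7.9307717)·(3.2607291 − 4.6000000) / (-7.9307717 − 54.7360000) = 3.2607291 − (10.6214515)/(-62.6667717) = 3.4302201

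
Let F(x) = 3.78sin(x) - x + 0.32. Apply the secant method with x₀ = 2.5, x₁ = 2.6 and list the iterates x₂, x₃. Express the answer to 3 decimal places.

F(2.5) = 0.08222, F(2.6) = -0.33140
x₂ = 2.60000 − (-0.33140)·(2.60000 − 2.50000) / (-0.33140 − 0.08222) = 2.60000 − (-0.03314)/(-0.41363) = 2.51988
F(2.51988) = 0.00170
x₃ = 2.51988 − 0.00170·(2.51988 − 2.60000) / (0.00170 − (-0.33140)) = 2.51988 − (-0.00014)/(0.33311) = 2.52029

2.520, 2.520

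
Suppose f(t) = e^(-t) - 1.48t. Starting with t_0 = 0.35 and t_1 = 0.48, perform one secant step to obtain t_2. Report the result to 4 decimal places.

0.4372

f(0.35) = 0.186688, f(0.48) = -0.091617
t_2 = 0.480000 − (-0.091617)·(0.480000 − 0.350000) / (-0.091617 − 0.186688) = 0.480000 − (-0.011910)/(-0.278305) = 0.437205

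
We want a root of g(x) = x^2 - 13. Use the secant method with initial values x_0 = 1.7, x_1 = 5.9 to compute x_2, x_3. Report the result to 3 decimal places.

3.030, 3.458

g(1.7) = -10.11000, g(5.9) = 21.81000
x_2 = 5.90000 − 21.81000·(5.90000 − 1.70000) / (21.81000 − (-10.11000)) = 5.90000 − (91.60200)/(31.92000) = 3.03026
g(3.03026) = -3.81751
x_3 = 3.03026 − (-3.81751)·(3.03026 − 5.90000) / (-3.81751 − 21.81000) = 3.03026 − (10.95524)/(-25.62751) = 3.45774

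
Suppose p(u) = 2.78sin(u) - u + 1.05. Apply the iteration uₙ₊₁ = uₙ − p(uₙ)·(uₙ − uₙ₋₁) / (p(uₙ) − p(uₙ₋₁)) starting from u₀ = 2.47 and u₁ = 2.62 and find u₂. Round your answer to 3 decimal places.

2.564

p(2.47) = 0.30981, p(2.62) = -0.18483
u₂ = 2.62000 − (-0.18483)·(2.62000 − 2.47000) / (-0.18483 − 0.30981) = 2.62000 − (-0.02772)/(-0.49464) = 2.56395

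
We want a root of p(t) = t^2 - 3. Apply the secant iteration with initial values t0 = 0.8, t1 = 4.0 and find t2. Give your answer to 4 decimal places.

p(0.8) = -2.360000, p(4.0) = 13.000000
t2 = 4.000000 − 13.000000·(4.000000 − 0.800000) / (13.000000 − (-2.360000)) = 4.000000 − (41.600000)/(15.360000) = 1.291667

1.2917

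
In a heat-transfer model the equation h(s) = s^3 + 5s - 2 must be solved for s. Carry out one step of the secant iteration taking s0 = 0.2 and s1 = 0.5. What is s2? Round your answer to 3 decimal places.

h(0.2) = -0.99200, h(0.5) = 0.62500
s2 = 0.50000 − 0.62500·(0.50000 − 0.20000) / (0.62500 − (-0.99200)) = 0.50000 − (0.18750)/(1.61700) = 0.38404

0.384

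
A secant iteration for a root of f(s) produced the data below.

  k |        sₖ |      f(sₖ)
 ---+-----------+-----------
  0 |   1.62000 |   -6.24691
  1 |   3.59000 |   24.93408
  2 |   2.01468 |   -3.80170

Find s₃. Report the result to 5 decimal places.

2.22309

s₃ = 2.01468 − (-3.80170)·(2.01468 − 3.59000) / (-3.80170 − 24.93408)
   = 2.01468 − (5.9888940)/(-28.7357800) = 2.2230924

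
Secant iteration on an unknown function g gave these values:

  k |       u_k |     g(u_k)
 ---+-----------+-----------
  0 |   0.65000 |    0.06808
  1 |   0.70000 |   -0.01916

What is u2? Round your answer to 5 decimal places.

0.68902

u2 = 0.70000 − (-0.01916)·(0.70000 − 0.65000) / (-0.01916 − 0.06808)
   = 0.70000 − (-0.0009580)/(-0.0872400) = 0.6890188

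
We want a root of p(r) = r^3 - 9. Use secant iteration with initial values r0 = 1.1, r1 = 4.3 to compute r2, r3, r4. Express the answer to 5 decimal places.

1.41392, 1.64627, 2.29118

p(1.1) = -7.6690000, p(4.3) = 70.5070000
r2 = 4.3000000 − 70.5070000·(4.3000000 − 1.1000000) / (70.5070000 − (-7.6690000)) = 4.3000000 − (225.6224000)/(78.1760000) = 1.4139173
p(1.4139173) = -6.1733500
r3 = 1.4139173 − (-6.1733500)·(1.4139173 − 4.3000000) / (-6.1733500 − 70.5070000) = 1.4139173 − (17.8167985)/(-76.6803500) = 1.6462689
p(1.6462689) = -4.5382802
r4 = 1.6462689 − (-4.5382802)·(1.6462689 − 1.4139173) / (-4.5382802 − (-6.1733500)) = 1.6462689 − (-1.0544764)/(1.6350698) = 2.2911810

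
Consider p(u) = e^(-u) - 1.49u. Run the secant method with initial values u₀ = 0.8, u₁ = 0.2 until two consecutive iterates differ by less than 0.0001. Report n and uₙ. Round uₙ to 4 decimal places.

n = 5, uₙ = 0.4346

p(0.8) = -0.742671, p(0.2) = 0.520731
u₂ = 0.200000 − 0.520731·(-0.600000)/(1.263402) = 0.447299;  |Δ| = 0.247299
p(0.447299) = -0.027124
u₃ = 0.447299 − (-0.027124)·(0.247299)/(-0.547854) = 0.435056;  |Δ| = 0.012243
p(0.435056) = -0.001005
u₄ = 0.435056 − (-0.001005)·(-0.012243)/(0.026119) = 0.434585;  |Δ| = 0.000471
p(0.434585) = 0.000002
u₅ = 0.434585 − 0.000002·(-0.000471)/(0.001007) = 0.434586;  |Δ| = 0.000001
|u₅ − u₄| = 0.000001 < 0.0001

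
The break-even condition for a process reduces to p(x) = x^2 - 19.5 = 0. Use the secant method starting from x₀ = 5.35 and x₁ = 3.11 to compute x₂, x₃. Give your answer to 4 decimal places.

p(5.35) = 9.122500, p(3.11) = -9.827900
x₂ = 3.110000 − (-9.827900)·(3.110000 − 5.350000) / (-9.827900 − 9.122500) = 3.110000 − (22.014496)/(-18.950400) = 4.271690
p(4.271690) = -1.252662
x₃ = 4.271690 − (-1.252662)·(4.271690 − 3.110000) / (-1.252662 − (-9.827900)) = 4.271690 − (-1.455205)/(8.575238) = 4.441389

4.2717, 4.4414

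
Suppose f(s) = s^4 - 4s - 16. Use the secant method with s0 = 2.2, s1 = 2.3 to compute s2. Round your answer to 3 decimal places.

f(2.2) = -1.37440, f(2.3) = 2.78410
s2 = 2.30000 − 2.78410·(2.30000 − 2.20000) / (2.78410 − (-1.37440)) = 2.30000 − (0.27841)/(4.15850) = 2.23305

2.233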